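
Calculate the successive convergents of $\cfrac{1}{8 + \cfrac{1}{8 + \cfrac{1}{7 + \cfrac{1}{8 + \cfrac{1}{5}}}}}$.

0/1, 1/8, 8/65, 57/463, 464/3769, 2377/19308

Using the convergent recurrence p_i = a_i*p_{i-1} + p_{i-2}, q_i = a_i*q_{i-1} + q_{i-2} with p_{-2}=0, p_{-1}=1, q_{-2}=1, q_{-1}=0:
  i=0: a_0=0, p_0 = 0*1 + 0 = 0, q_0 = 0*0 + 1 = 1.
  i=1: a_1=8, p_1 = 8*0 + 1 = 1, q_1 = 8*1 + 0 = 8.
  i=2: a_2=8, p_2 = 8*1 + 0 = 8, q_2 = 8*8 + 1 = 65.
  i=3: a_3=7, p_3 = 7*8 + 1 = 57, q_3 = 7*65 + 8 = 463.
  i=4: a_4=8, p_4 = 8*57 + 8 = 464, q_4 = 8*463 + 65 = 3769.
  i=5: a_5=5, p_5 = 5*464 + 57 = 2377, q_5 = 5*3769 + 463 = 19308.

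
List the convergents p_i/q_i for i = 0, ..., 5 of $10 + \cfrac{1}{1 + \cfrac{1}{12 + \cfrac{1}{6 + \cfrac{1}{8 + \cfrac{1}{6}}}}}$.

Using the convergent recurrence p_i = a_i*p_{i-1} + p_{i-2}, q_i = a_i*q_{i-1} + q_{i-2} with p_{-2}=0, p_{-1}=1, q_{-2}=1, q_{-1}=0:
  i=0: a_0=10, p_0 = 10*1 + 0 = 10, q_0 = 10*0 + 1 = 1.
  i=1: a_1=1, p_1 = 1*10 + 1 = 11, q_1 = 1*1 + 0 = 1.
  i=2: a_2=12, p_2 = 12*11 + 10 = 142, q_2 = 12*1 + 1 = 13.
  i=3: a_3=6, p_3 = 6*142 + 11 = 863, q_3 = 6*13 + 1 = 79.
  i=4: a_4=8, p_4 = 8*863 + 142 = 7046, q_4 = 8*79 + 13 = 645.
  i=5: a_5=6, p_5 = 6*7046 + 863 = 43139, q_5 = 6*645 + 79 = 3949.

10/1, 11/1, 142/13, 863/79, 7046/645, 43139/3949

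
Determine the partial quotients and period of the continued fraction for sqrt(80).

[8; (1, 16)]

Write x_i = (sqrt(80) + m_i)/d_i with (m_0, d_0) = (0, 1). a_0 = floor(sqrt(80)) = 8, since 8^2 = 64 <= 80 < 81 = 9^2.
Iterate m_{i+1} = d_i*a_i - m_i, d_{i+1} = (80 - m_{i+1}^2)/d_i, a_{i+1} = floor((a_0 + m_{i+1})/d_{i+1}):
  m_1 = 1*8 - 0 = 8, d_1 = (80 - 8^2)/1 = 16/1 = 16, a_1 = floor((8 + 8)/16) = 1.
  m_2 = 16*1 - 8 = 8, d_2 = (80 - 8^2)/16 = 16/16 = 1, a_2 = floor((8 + 8)/1) = 16.
  m_3 = 1*16 - 8 = 8, d_3 = (80 - 8^2)/1 = 16/1 = 16: (m_3, d_3) = (m_1, d_1) = (8, 16), so from here the quotients repeat a_1, a_2; the period length is 2.
Hence the expansion of sqrt(80) is a_0 = 8 followed by the repeating block 1, 16 (period 2).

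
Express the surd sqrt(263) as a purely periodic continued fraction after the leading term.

Write x_i = (sqrt(263) + m_i)/d_i with (m_0, d_0) = (0, 1). a_0 = floor(sqrt(263)) = 16, since 16^2 = 256 <= 263 < 289 = 17^2.
Iterate m_{i+1} = d_i*a_i - m_i, d_{i+1} = (263 - m_{i+1}^2)/d_i, a_{i+1} = floor((a_0 + m_{i+1})/d_{i+1}):
  m_1 = 1*16 - 0 = 16, d_1 = (263 - 16^2)/1 = 7/1 = 7, a_1 = floor((16 + 16)/7) = 4.
  m_2 = 7*4 - 16 = 12, d_2 = (263 - 12^2)/7 = 119/7 = 17, a_2 = floor((16 + 12)/17) = 1.
  m_3 = 17*1 - 12 = 5, d_3 = (263 - 5^2)/17 = 238/17 = 14, a_3 = floor((16 + 5)/14) = 1.
  m_4 = 14*1 - 5 = 9, d_4 = (263 - 9^2)/14 = 182/14 = 13, a_4 = floor((16 + 9)/13) = 1.
  m_5 = 13*1 - 9 = 4, d_5 = (263 - 4^2)/13 = 247/13 = 19, a_5 = floor((16 + 4)/19) = 1.
  m_6 = 19*1 - 4 = 15, d_6 = (263 - 15^2)/19 = 38/19 = 2, a_6 = floor((16 + 15)/2) = 15.
  m_7 = 2*15 - 15 = 15, d_7 = (263 - 15^2)/2 = 38/2 = 19, a_7 = floor((16 + 15)/19) = 1.
  m_8 = 19*1 - 15 = 4, d_8 = (263 - 4^2)/19 = 247/19 = 13, a_8 = floor((16 + 4)/13) = 1.
  m_9 = 13*1 - 4 = 9, d_9 = (263 - 9^2)/13 = 182/13 = 14, a_9 = floor((16 + 9)/14) = 1.
  m_10 = 14*1 - 9 = 5, d_10 = (263 - 5^2)/14 = 238/14 = 17, a_10 = floor((16 + 5)/17) = 1.
  m_11 = 17*1 - 5 = 12, d_11 = (263 - 12^2)/17 = 119/17 = 7, a_11 = floor((16 + 12)/7) = 4.
  m_12 = 7*4 - 12 = 16, d_12 = (263 - 16^2)/7 = 7/7 = 1, a_12 = floor((16 + 16)/1) = 32.
  m_13 = 1*32 - 16 = 16, d_13 = (263 - 16^2)/1 = 7/1 = 7: (m_13, d_13) = (m_1, d_1) = (16, 7), so from here the quotients repeat a_1, ..., a_12; the period length is 12.
Hence the expansion of sqrt(263) is a_0 = 16 followed by the repeating block 4, 1, 1, 1, 1, 15, 1, 1, 1, 1, 4, 32 (period 12).

[16; (4, 1, 1, 1, 1, 15, 1, 1, 1, 1, 4, 32)]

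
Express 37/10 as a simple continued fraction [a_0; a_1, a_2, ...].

Run the Euclidean algorithm on 37 and 10; the successive quotients are the partial quotients a_0, a_1, ... (each step inverts the fractional part left over by the previous one):
  37 = 3*10 + 7, so a_0 = 3.
  10 = 1*7 + 3, so a_1 = 1.
  7 = 2*3 + 1, so a_2 = 2.
  3 = 3*1 + 0, so a_3 = 3.
The remainder reaches 0 after 4 divisions, so the expansion has 4 partial quotients, read off in order.

[3; 1, 2, 3]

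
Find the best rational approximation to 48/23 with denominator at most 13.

Expand x = 48/23 as a continued fraction with the Euclidean algorithm:
  48 = 2*23 + 2, so a_0 = 2.
  23 = 11*2 + 1, so a_1 = 11.
  2 = 2*1 + 0, so a_2 = 2.
so x = [2; 11, 2].
Convergents (p_i = a_i*p_{i-1} + p_{i-2}, q_i = a_i*q_{i-1} + q_{i-2} with p_{-2}=0, p_{-1}=1, q_{-2}=1, q_{-1}=0), until the denominator exceeds 13:
  i=0: a_0=2, p_0 = 2*1 + 0 = 2, q_0 = 2*0 + 1 = 1.
  i=1: a_1=11, p_1 = 11*2 + 1 = 23, q_1 = 11*1 + 0 = 11.
  i=2: a_2=2, p_2 = 2*23 + 2 = 48, q_2 = 2*11 + 1 = 23.
q_2 = 23 > 13, so the last convergent with denominator <= 13 is p_1/q_1 = 23/11.
The closest fraction with denominator <= 13 is either p_1/q_1 or the intermediate fraction (k*p_1 + p_0)/(k*q_1 + q_0) with the largest k >= 1 whose denominator stays <= 13; these approach x as k grows, and every other convergent or intermediate fraction in range is farther away.
Largest k: floor((13 - q_0)/q_1) = floor((13 - 1)/11) = 1.
That gives (1*23 + 2)/(1*11 + 1) = 25/12.
Compare the errors: |x - 23/11| = |48*11 - 23*23|/(23*11) = 1/253, and |x - 25/12| = |48*12 - 25*23|/(23*12) = 1/276.
Cross-multiplying, 1*253 = 253 < 276 = 1*276, so 1/276 is smaller: the intermediate fraction 25/12 is closer to x than 23/11.

25/12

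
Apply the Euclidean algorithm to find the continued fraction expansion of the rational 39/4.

Run the Euclidean algorithm on 39 and 4; the successive quotients are the partial quotients a_0, a_1, ... (each step inverts the fractional part left over by the previous one):
  39 = 9*4 + 3, so a_0 = 9.
  4 = 1*3 + 1, so a_1 = 1.
  3 = 3*1 + 0, so a_2 = 3.
The remainder reaches 0 after 3 divisions, so the expansion has 3 partial quotients, read off in order.

[9; 1, 3]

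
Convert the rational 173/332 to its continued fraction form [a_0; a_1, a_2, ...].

Run the Euclidean algorithm on 173 and 332; the successive quotients are the partial quotients a_0, a_1, ... (each step inverts the fractional part left over by the previous one):
  173 = 0*332 + 173, so a_0 = 0.
  332 = 1*173 + 159, so a_1 = 1.
  173 = 1*159 + 14, so a_2 = 1.
  159 = 11*14 + 5, so a_3 = 11.
  14 = 2*5 + 4, so a_4 = 2.
  5 = 1*4 + 1, so a_5 = 1.
  4 = 4*1 + 0, so a_6 = 4.
The remainder reaches 0 after 7 divisions, so the expansion has 7 partial quotients, read off in order.

[0; 1, 1, 11, 2, 1, 4]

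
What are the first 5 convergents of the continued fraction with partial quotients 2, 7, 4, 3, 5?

2/1, 15/7, 62/29, 201/94, 1067/499

Using the convergent recurrence p_i = a_i*p_{i-1} + p_{i-2}, q_i = a_i*q_{i-1} + q_{i-2} with p_{-2}=0, p_{-1}=1, q_{-2}=1, q_{-1}=0:
  i=0: a_0=2, p_0 = 2*1 + 0 = 2, q_0 = 2*0 + 1 = 1.
  i=1: a_1=7, p_1 = 7*2 + 1 = 15, q_1 = 7*1 + 0 = 7.
  i=2: a_2=4, p_2 = 4*15 + 2 = 62, q_2 = 4*7 + 1 = 29.
  i=3: a_3=3, p_3 = 3*62 + 15 = 201, q_3 = 3*29 + 7 = 94.
  i=4: a_4=5, p_4 = 5*201 + 62 = 1067, q_4 = 5*94 + 29 = 499.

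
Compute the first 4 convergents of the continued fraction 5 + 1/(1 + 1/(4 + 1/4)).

Using the convergent recurrence p_i = a_i*p_{i-1} + p_{i-2}, q_i = a_i*q_{i-1} + q_{i-2} with p_{-2}=0, p_{-1}=1, q_{-2}=1, q_{-1}=0:
  i=0: a_0=5, p_0 = 5*1 + 0 = 5, q_0 = 5*0 + 1 = 1.
  i=1: a_1=1, p_1 = 1*5 + 1 = 6, q_1 = 1*1 + 0 = 1.
  i=2: a_2=4, p_2 = 4*6 + 5 = 29, q_2 = 4*1 + 1 = 5.
  i=3: a_3=4, p_3 = 4*29 + 6 = 122, q_3 = 4*5 + 1 = 21.

5/1, 6/1, 29/5, 122/21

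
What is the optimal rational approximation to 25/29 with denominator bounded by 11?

6/7

Expand x = 25/29 as a continued fraction with the Euclidean algorithm:
  25 = 0*29 + 25, so a_0 = 0.
  29 = 1*25 + 4, so a_1 = 1.
  25 = 6*4 + 1, so a_2 = 6.
  4 = 4*1 + 0, so a_3 = 4.
so x = [0; 1, 6, 4].
Convergents (p_i = a_i*p_{i-1} + p_{i-2}, q_i = a_i*q_{i-1} + q_{i-2} with p_{-2}=0, p_{-1}=1, q_{-2}=1, q_{-1}=0), until the denominator exceeds 11:
  i=0: a_0=0, p_0 = 0*1 + 0 = 0, q_0 = 0*0 + 1 = 1.
  i=1: a_1=1, p_1 = 1*0 + 1 = 1, q_1 = 1*1 + 0 = 1.
  i=2: a_2=6, p_2 = 6*1 + 0 = 6, q_2 = 6*1 + 1 = 7.
  i=3: a_3=4, p_3 = 4*6 + 1 = 25, q_3 = 4*7 + 1 = 29.
q_3 = 29 > 11, so the last convergent with denominator <= 11 is p_2/q_2 = 6/7.
The closest fraction with denominator <= 11 is either p_2/q_2 or the intermediate fraction (k*p_2 + p_1)/(k*q_2 + q_1) with the largest k >= 1 whose denominator stays <= 11; these approach x as k grows, and every other convergent or intermediate fraction in range is farther away.
Largest k: floor((11 - q_1)/q_2) = floor((11 - 1)/7) = 1.
That gives (1*6 + 1)/(1*7 + 1) = 7/8.
Compare the errors: |x - 6/7| = |25*7 - 6*29|/(29*7) = 1/203, and |x - 7/8| = |25*8 - 7*29|/(29*8) = 3/232.
Cross-multiplying, 1*232 = 232 < 609 = 3*203, so 1/203 is smaller: the convergent 6/7 is closer to x than 7/8.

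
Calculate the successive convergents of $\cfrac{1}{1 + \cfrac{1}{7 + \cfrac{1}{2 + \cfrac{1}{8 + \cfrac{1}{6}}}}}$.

Using the convergent recurrence p_i = a_i*p_{i-1} + p_{i-2}, q_i = a_i*q_{i-1} + q_{i-2} with p_{-2}=0, p_{-1}=1, q_{-2}=1, q_{-1}=0:
  i=0: a_0=0, p_0 = 0*1 + 0 = 0, q_0 = 0*0 + 1 = 1.
  i=1: a_1=1, p_1 = 1*0 + 1 = 1, q_1 = 1*1 + 0 = 1.
  i=2: a_2=7, p_2 = 7*1 + 0 = 7, q_2 = 7*1 + 1 = 8.
  i=3: a_3=2, p_3 = 2*7 + 1 = 15, q_3 = 2*8 + 1 = 17.
  i=4: a_4=8, p_4 = 8*15 + 7 = 127, q_4 = 8*17 + 8 = 144.
  i=5: a_5=6, p_5 = 6*127 + 15 = 777, q_5 = 6*144 + 17 = 881.

0/1, 1/1, 7/8, 15/17, 127/144, 777/881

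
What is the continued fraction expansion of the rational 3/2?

Run the Euclidean algorithm on 3 and 2; the successive quotients are the partial quotients a_0, a_1, ... (each step inverts the fractional part left over by the previous one):
  3 = 1*2 + 1, so a_0 = 1.
  2 = 2*1 + 0, so a_1 = 2.
The remainder reaches 0 after 2 divisions, so the expansion has 2 partial quotients, read off in order.

[1; 2]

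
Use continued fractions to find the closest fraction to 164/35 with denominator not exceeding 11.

47/10

Expand x = 164/35 as a continued fraction with the Euclidean algorithm:
  164 = 4*35 + 24, so a_0 = 4.
  35 = 1*24 + 11, so a_1 = 1.
  24 = 2*11 + 2, so a_2 = 2.
  11 = 5*2 + 1, so a_3 = 5.
  2 = 2*1 + 0, so a_4 = 2.
so x = [4; 1, 2, 5, 2].
Convergents (p_i = a_i*p_{i-1} + p_{i-2}, q_i = a_i*q_{i-1} + q_{i-2} with p_{-2}=0, p_{-1}=1, q_{-2}=1, q_{-1}=0), until the denominator exceeds 11:
  i=0: a_0=4, p_0 = 4*1 + 0 = 4, q_0 = 4*0 + 1 = 1.
  i=1: a_1=1, p_1 = 1*4 + 1 = 5, q_1 = 1*1 + 0 = 1.
  i=2: a_2=2, p_2 = 2*5 + 4 = 14, q_2 = 2*1 + 1 = 3.
  i=3: a_3=5, p_3 = 5*14 + 5 = 75, q_3 = 5*3 + 1 = 16.
q_3 = 16 > 11, so the last convergent with denominator <= 11 is p_2/q_2 = 14/3.
The closest fraction with denominator <= 11 is either p_2/q_2 or the intermediate fraction (k*p_2 + p_1)/(k*q_2 + q_1) with the largest k >= 1 whose denominator stays <= 11; these approach x as k grows, and every other convergent or intermediate fraction in range is farther away.
Largest k: floor((11 - q_1)/q_2) = floor((11 - 1)/3) = 3.
That gives (3*14 + 5)/(3*3 + 1) = 47/10.
Compare the errors: |x - 14/3| = |164*3 - 14*35|/(35*3) = 2/105, and |x - 47/10| = |164*10 - 47*35|/(35*10) = 5/350.
Cross-multiplying, 5*105 = 525 < 700 = 2*350, so 5/350 is smaller: the intermediate fraction 47/10 is closer to x than 14/3.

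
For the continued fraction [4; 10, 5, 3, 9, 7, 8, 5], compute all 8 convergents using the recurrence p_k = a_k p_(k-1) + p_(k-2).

4/1, 41/10, 209/51, 668/163, 6221/1518, 44215/10789, 359941/87830, 1843920/449939

Using the convergent recurrence p_i = a_i*p_{i-1} + p_{i-2}, q_i = a_i*q_{i-1} + q_{i-2} with p_{-2}=0, p_{-1}=1, q_{-2}=1, q_{-1}=0:
  i=0: a_0=4, p_0 = 4*1 + 0 = 4, q_0 = 4*0 + 1 = 1.
  i=1: a_1=10, p_1 = 10*4 + 1 = 41, q_1 = 10*1 + 0 = 10.
  i=2: a_2=5, p_2 = 5*41 + 4 = 209, q_2 = 5*10 + 1 = 51.
  i=3: a_3=3, p_3 = 3*209 + 41 = 668, q_3 = 3*51 + 10 = 163.
  i=4: a_4=9, p_4 = 9*668 + 209 = 6221, q_4 = 9*163 + 51 = 1518.
  i=5: a_5=7, p_5 = 7*6221 + 668 = 44215, q_5 = 7*1518 + 163 = 10789.
  i=6: a_6=8, p_6 = 8*44215 + 6221 = 359941, q_6 = 8*10789 + 1518 = 87830.
  i=7: a_7=5, p_7 = 5*359941 + 44215 = 1843920, q_7 = 5*87830 + 10789 = 449939.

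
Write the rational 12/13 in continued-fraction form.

Run the Euclidean algorithm on 12 and 13; the successive quotients are the partial quotients a_0, a_1, ... (each step inverts the fractional part left over by the previous one):
  12 = 0*13 + 12, so a_0 = 0.
  13 = 1*12 + 1, so a_1 = 1.
  12 = 12*1 + 0, so a_2 = 12.
The remainder reaches 0 after 3 divisions, so the expansion has 3 partial quotients, read off in order.

[0; 1, 12]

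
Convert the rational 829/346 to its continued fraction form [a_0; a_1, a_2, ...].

[2; 2, 1, 1, 9, 3, 2]

Run the Euclidean algorithm on 829 and 346; the successive quotients are the partial quotients a_0, a_1, ... (each step inverts the fractional part left over by the previous one):
  829 = 2*346 + 137, so a_0 = 2.
  346 = 2*137 + 72, so a_1 = 2.
  137 = 1*72 + 65, so a_2 = 1.
  72 = 1*65 + 7, so a_3 = 1.
  65 = 9*7 + 2, so a_4 = 9.
  7 = 3*2 + 1, so a_5 = 3.
  2 = 2*1 + 0, so a_6 = 2.
The remainder reaches 0 after 7 divisions, so the expansion has 7 partial quotients, read off in order.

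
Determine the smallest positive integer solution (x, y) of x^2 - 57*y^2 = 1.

First expand sqrt(57) as a continued fraction. With x_i = (sqrt(57) + m_i)/d_i and (m_0, d_0) = (0, 1): a_0 = floor(sqrt(57)) = 7, since 7^2 = 49 <= 57 < 64 = 8^2.
Iterate m_{i+1} = d_i*a_i - m_i, d_{i+1} = (57 - m_{i+1}^2)/d_i, a_{i+1} = floor((a_0 + m_{i+1})/d_{i+1}):
  m_1 = 1*7 - 0 = 7, d_1 = (57 - 7^2)/1 = 8/1 = 8, a_1 = floor((7 + 7)/8) = 1.
  m_2 = 8*1 - 7 = 1, d_2 = (57 - 1^2)/8 = 56/8 = 7, a_2 = floor((7 + 1)/7) = 1.
  m_3 = 7*1 - 1 = 6, d_3 = (57 - 6^2)/7 = 21/7 = 3, a_3 = floor((7 + 6)/3) = 4.
  m_4 = 3*4 - 6 = 6, d_4 = (57 - 6^2)/3 = 21/3 = 7, a_4 = floor((7 + 6)/7) = 1.
  m_5 = 7*1 - 6 = 1, d_5 = (57 - 1^2)/7 = 56/7 = 8, a_5 = floor((7 + 1)/8) = 1.
  m_6 = 8*1 - 1 = 7, d_6 = (57 - 7^2)/8 = 8/8 = 1, a_6 = floor((7 + 7)/1) = 14.
  m_7 = 1*14 - 7 = 7, d_7 = (57 - 7^2)/1 = 8/1 = 8: (m_7, d_7) = (m_1, d_1) = (7, 8), so from here the quotients repeat a_1, ..., a_6; the period length is 6.
So sqrt(57) = [7; (1, 1, 4, 1, 1, 14)] with period length k = 6.
k is even, so the fundamental solution of x^2 - 57y^2 = 1 is (p_{k-1}, q_{k-1}) = (p_5, q_5); compute convergents through index 5.
Convergents (p_i = a_i*p_{i-1} + p_{i-2}, q_i = a_i*q_{i-1} + q_{i-2} with p_{-2}=0, p_{-1}=1, q_{-2}=1, q_{-1}=0):
  i=0: a_0=7, p_0 = 7*1 + 0 = 7, q_0 = 7*0 + 1 = 1.
  i=1: a_1=1, p_1 = 1*7 + 1 = 8, q_1 = 1*1 + 0 = 1.
  i=2: a_2=1, p_2 = 1*8 + 7 = 15, q_2 = 1*1 + 1 = 2.
  i=3: a_3=4, p_3 = 4*15 + 8 = 68, q_3 = 4*2 + 1 = 9.
  i=4: a_4=1, p_4 = 1*68 + 15 = 83, q_4 = 1*9 + 2 = 11.
  i=5: a_5=1, p_5 = 1*83 + 68 = 151, q_5 = 1*11 + 9 = 20.
Check: 151^2 - 57*20^2 = 22801 - 22800 = 1, so (x, y) = (151, 20) solves the equation, and by the theorem it is the least positive solution.

(x, y) = (151, 20)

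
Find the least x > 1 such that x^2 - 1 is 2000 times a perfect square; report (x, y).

First expand sqrt(2000) as a continued fraction. With x_i = (sqrt(2000) + m_i)/d_i and (m_0, d_0) = (0, 1): a_0 = floor(sqrt(2000)) = 44, since 44^2 = 1936 <= 2000 < 2025 = 45^2.
Iterate m_{i+1} = d_i*a_i - m_i, d_{i+1} = (2000 - m_{i+1}^2)/d_i, a_{i+1} = floor((a_0 + m_{i+1})/d_{i+1}):
  m_1 = 1*44 - 0 = 44, d_1 = (2000 - 44^2)/1 = 64/1 = 64, a_1 = floor((44 + 44)/64) = 1.
  m_2 = 64*1 - 44 = 20, d_2 = (2000 - 20^2)/64 = 1600/64 = 25, a_2 = floor((44 + 20)/25) = 2.
  m_3 = 25*2 - 20 = 30, d_3 = (2000 - 30^2)/25 = 1100/25 = 44, a_3 = floor((44 + 30)/44) = 1.
  m_4 = 44*1 - 30 = 14, d_4 = (2000 - 14^2)/44 = 1804/44 = 41, a_4 = floor((44 + 14)/41) = 1.
  m_5 = 41*1 - 14 = 27, d_5 = (2000 - 27^2)/41 = 1271/41 = 31, a_5 = floor((44 + 27)/31) = 2.
  m_6 = 31*2 - 27 = 35, d_6 = (2000 - 35^2)/31 = 775/31 = 25, a_6 = floor((44 + 35)/25) = 3.
  m_7 = 25*3 - 35 = 40, d_7 = (2000 - 40^2)/25 = 400/25 = 16, a_7 = floor((44 + 40)/16) = 5.
  m_8 = 16*5 - 40 = 40, d_8 = (2000 - 40^2)/16 = 400/16 = 25, a_8 = floor((44 + 40)/25) = 3.
  m_9 = 25*3 - 40 = 35, d_9 = (2000 - 35^2)/25 = 775/25 = 31, a_9 = floor((44 + 35)/31) = 2.
  m_10 = 31*2 - 35 = 27, d_10 = (2000 - 27^2)/31 = 1271/31 = 41, a_10 = floor((44 + 27)/41) = 1.
  m_11 = 41*1 - 27 = 14, d_11 = (2000 - 14^2)/41 = 1804/41 = 44, a_11 = floor((44 + 14)/44) = 1.
  m_12 = 44*1 - 14 = 30, d_12 = (2000 - 30^2)/44 = 1100/44 = 25, a_12 = floor((44 + 30)/25) = 2.
  m_13 = 25*2 - 30 = 20, d_13 = (2000 - 20^2)/25 = 1600/25 = 64, a_13 = floor((44 + 20)/64) = 1.
  m_14 = 64*1 - 20 = 44, d_14 = (2000 - 44^2)/64 = 64/64 = 1, a_14 = floor((44 + 44)/1) = 88.
  m_15 = 1*88 - 44 = 44, d_15 = (2000 - 44^2)/1 = 64/1 = 64: (m_15, d_15) = (m_1, d_1) = (44, 64), so from here the quotients repeat a_1, ..., a_14; the period length is 14.
So sqrt(2000) = [44; (1, 2, 1, 1, 2, 3, 5, 3, 2, 1, 1, 2, 1, 88)] with period length k = 14.
k is even, so the fundamental solution of x^2 - 2000y^2 = 1 is (p_{k-1}, q_{k-1}) = (p_13, q_13); compute convergents through index 13.
Convergents (p_i = a_i*p_{i-1} + p_{i-2}, q_i = a_i*q_{i-1} + q_{i-2} with p_{-2}=0, p_{-1}=1, q_{-2}=1, q_{-1}=0):
  i=0: a_0=44, p_0 = 44*1 + 0 = 44, q_0 = 44*0 + 1 = 1.
  i=1: a_1=1, p_1 = 1*44 + 1 = 45, q_1 = 1*1 + 0 = 1.
  i=2: a_2=2, p_2 = 2*45 + 44 = 134, q_2 = 2*1 + 1 = 3.
  i=3: a_3=1, p_3 = 1*134 + 45 = 179, q_3 = 1*3 + 1 = 4.
  i=4: a_4=1, p_4 = 1*179 + 134 = 313, q_4 = 1*4 + 3 = 7.
  i=5: a_5=2, p_5 = 2*313 + 179 = 805, q_5 = 2*7 + 4 = 18.
  i=6: a_6=3, p_6 = 3*805 + 313 = 2728, q_6 = 3*18 + 7 = 61.
  i=7: a_7=5, p_7 = 5*2728 + 805 = 14445, q_7 = 5*61 + 18 = 323.
  i=8: a_8=3, p_8 = 3*14445 + 2728 = 46063, q_8 = 3*323 + 61 = 1030.
  i=9: a_9=2, p_9 = 2*46063 + 14445 = 106571, q_9 = 2*1030 + 323 = 2383.
  i=10: a_10=1, p_10 = 1*106571 + 46063 = 152634, q_10 = 1*2383 + 1030 = 3413.
  i=11: a_11=1, p_11 = 1*152634 + 106571 = 259205, q_11 = 1*3413 + 2383 = 5796.
  i=12: a_12=2, p_12 = 2*259205 + 152634 = 671044, q_12 = 2*5796 + 3413 = 15005.
  i=13: a_13=1, p_13 = 1*671044 + 259205 = 930249, q_13 = 1*15005 + 5796 = 20801.
Check: 930249^2 - 2000*20801^2 = 865363202001 - 865363202000 = 1, so (x, y) = (930249, 20801) solves the equation, and by the theorem it is the least positive solution.

(x, y) = (930249, 20801)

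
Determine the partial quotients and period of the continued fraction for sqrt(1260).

Write x_i = (sqrt(1260) + m_i)/d_i with (m_0, d_0) = (0, 1). a_0 = floor(sqrt(1260)) = 35, since 35^2 = 1225 <= 1260 < 1296 = 36^2.
Iterate m_{i+1} = d_i*a_i - m_i, d_{i+1} = (1260 - m_{i+1}^2)/d_i, a_{i+1} = floor((a_0 + m_{i+1})/d_{i+1}):
  m_1 = 1*35 - 0 = 35, d_1 = (1260 - 35^2)/1 = 35/1 = 35, a_1 = floor((35 + 35)/35) = 2.
  m_2 = 35*2 - 35 = 35, d_2 = (1260 - 35^2)/35 = 35/35 = 1, a_2 = floor((35 + 35)/1) = 70.
  m_3 = 1*70 - 35 = 35, d_3 = (1260 - 35^2)/1 = 35/1 = 35: (m_3, d_3) = (m_1, d_1) = (35, 35), so from here the quotients repeat a_1, a_2; the period length is 2.
Hence the expansion of sqrt(1260) is a_0 = 35 followed by the repeating block 2, 70 (period 2).

[35; (2, 70)]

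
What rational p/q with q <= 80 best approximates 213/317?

43/64

Expand x = 213/317 as a continued fraction with the Euclidean algorithm:
  213 = 0*317 + 213, so a_0 = 0.
  317 = 1*213 + 104, so a_1 = 1.
  213 = 2*104 + 5, so a_2 = 2.
  104 = 20*5 + 4, so a_3 = 20.
  5 = 1*4 + 1, so a_4 = 1.
  4 = 4*1 + 0, so a_5 = 4.
so x = [0; 1, 2, 20, 1, 4].
Convergents (p_i = a_i*p_{i-1} + p_{i-2}, q_i = a_i*q_{i-1} + q_{i-2} with p_{-2}=0, p_{-1}=1, q_{-2}=1, q_{-1}=0), until the denominator exceeds 80:
  i=0: a_0=0, p_0 = 0*1 + 0 = 0, q_0 = 0*0 + 1 = 1.
  i=1: a_1=1, p_1 = 1*0 + 1 = 1, q_1 = 1*1 + 0 = 1.
  i=2: a_2=2, p_2 = 2*1 + 0 = 2, q_2 = 2*1 + 1 = 3.
  i=3: a_3=20, p_3 = 20*2 + 1 = 41, q_3 = 20*3 + 1 = 61.
  i=4: a_4=1, p_4 = 1*41 + 2 = 43, q_4 = 1*61 + 3 = 64.
  i=5: a_5=4, p_5 = 4*43 + 41 = 213, q_5 = 4*64 + 61 = 317.
q_5 = 317 > 80, so the last convergent with denominator <= 80 is p_4/q_4 = 43/64.
The closest fraction with denominator <= 80 is either p_4/q_4 or the intermediate fraction (k*p_4 + p_3)/(k*q_4 + q_3) with the largest k >= 1 whose denominator stays <= 80; these approach x as k grows, and every other convergent or intermediate fraction in range is farther away.
Largest k: floor((80 - q_3)/q_4) = floor((80 - 61)/64) = 0.
Since k = 0, no intermediate fraction beyond p_4/q_4 has denominator <= 80, so the convergent 43/64 is the closest (its error is |213*64 - 43*317|/(317*64) = 1/20288).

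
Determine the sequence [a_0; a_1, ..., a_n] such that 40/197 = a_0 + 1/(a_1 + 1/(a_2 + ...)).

[0; 4, 1, 12, 3]

Run the Euclidean algorithm on 40 and 197; the successive quotients are the partial quotients a_0, a_1, ... (each step inverts the fractional part left over by the previous one):
  40 = 0*197 + 40, so a_0 = 0.
  197 = 4*40 + 37, so a_1 = 4.
  40 = 1*37 + 3, so a_2 = 1.
  37 = 12*3 + 1, so a_3 = 12.
  3 = 3*1 + 0, so a_4 = 3.
The remainder reaches 0 after 5 divisions, so the expansion has 5 partial quotients, read off in order.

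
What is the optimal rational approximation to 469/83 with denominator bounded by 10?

17/3

Expand x = 469/83 as a continued fraction with the Euclidean algorithm:
  469 = 5*83 + 54, so a_0 = 5.
  83 = 1*54 + 29, so a_1 = 1.
  54 = 1*29 + 25, so a_2 = 1.
  29 = 1*25 + 4, so a_3 = 1.
  25 = 6*4 + 1, so a_4 = 6.
  4 = 4*1 + 0, so a_5 = 4.
so x = [5; 1, 1, 1, 6, 4].
Convergents (p_i = a_i*p_{i-1} + p_{i-2}, q_i = a_i*q_{i-1} + q_{i-2} with p_{-2}=0, p_{-1}=1, q_{-2}=1, q_{-1}=0), until the denominator exceeds 10:
  i=0: a_0=5, p_0 = 5*1 + 0 = 5, q_0 = 5*0 + 1 = 1.
  i=1: a_1=1, p_1 = 1*5 + 1 = 6, q_1 = 1*1 + 0 = 1.
  i=2: a_2=1, p_2 = 1*6 + 5 = 11, q_2 = 1*1 + 1 = 2.
  i=3: a_3=1, p_3 = 1*11 + 6 = 17, q_3 = 1*2 + 1 = 3.
  i=4: a_4=6, p_4 = 6*17 + 11 = 113, q_4 = 6*3 + 2 = 20.
q_4 = 20 > 10, so the last convergent with denominator <= 10 is p_3/q_3 = 17/3.
The closest fraction with denominator <= 10 is either p_3/q_3 or the intermediate fraction (k*p_3 + p_2)/(k*q_3 + q_2) with the largest k >= 1 whose denominator stays <= 10; these approach x as k grows, and every other convergent or intermediate fraction in range is farther away.
Largest k: floor((10 - q_2)/q_3) = floor((10 - 2)/3) = 2.
That gives (2*17 + 11)/(2*3 + 2) = 45/8.
Compare the errors: |x - 17/3| = |469*3 - 17*83|/(83*3) = 4/249, and |x - 45/8| = |469*8 - 45*83|/(83*8) = 17/664.
Cross-multiplying, 4*664 = 2656 < 4233 = 17*249, so 4/249 is smaller: the convergent 17/3 is closer to x than 45/8.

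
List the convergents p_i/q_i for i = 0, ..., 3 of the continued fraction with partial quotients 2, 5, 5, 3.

2/1, 11/5, 57/26, 182/83

Using the convergent recurrence p_i = a_i*p_{i-1} + p_{i-2}, q_i = a_i*q_{i-1} + q_{i-2} with p_{-2}=0, p_{-1}=1, q_{-2}=1, q_{-1}=0:
  i=0: a_0=2, p_0 = 2*1 + 0 = 2, q_0 = 2*0 + 1 = 1.
  i=1: a_1=5, p_1 = 5*2 + 1 = 11, q_1 = 5*1 + 0 = 5.
  i=2: a_2=5, p_2 = 5*11 + 2 = 57, q_2 = 5*5 + 1 = 26.
  i=3: a_3=3, p_3 = 3*57 + 11 = 182, q_3 = 3*26 + 5 = 83.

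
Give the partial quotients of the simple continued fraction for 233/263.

[0; 1, 7, 1, 3, 3, 2]

Run the Euclidean algorithm on 233 and 263; the successive quotients are the partial quotients a_0, a_1, ... (each step inverts the fractional part left over by the previous one):
  233 = 0*263 + 233, so a_0 = 0.
  263 = 1*233 + 30, so a_1 = 1.
  233 = 7*30 + 23, so a_2 = 7.
  30 = 1*23 + 7, so a_3 = 1.
  23 = 3*7 + 2, so a_4 = 3.
  7 = 3*2 + 1, so a_5 = 3.
  2 = 2*1 + 0, so a_6 = 2.
The remainder reaches 0 after 7 divisions, so the expansion has 7 partial quotients, read off in order.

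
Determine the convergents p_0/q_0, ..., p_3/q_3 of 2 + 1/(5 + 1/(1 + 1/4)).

Using the convergent recurrence p_i = a_i*p_{i-1} + p_{i-2}, q_i = a_i*q_{i-1} + q_{i-2} with p_{-2}=0, p_{-1}=1, q_{-2}=1, q_{-1}=0:
  i=0: a_0=2, p_0 = 2*1 + 0 = 2, q_0 = 2*0 + 1 = 1.
  i=1: a_1=5, p_1 = 5*2 + 1 = 11, q_1 = 5*1 + 0 = 5.
  i=2: a_2=1, p_2 = 1*11 + 2 = 13, q_2 = 1*5 + 1 = 6.
  i=3: a_3=4, p_3 = 4*13 + 11 = 63, q_3 = 4*6 + 5 = 29.

2/1, 11/5, 13/6, 63/29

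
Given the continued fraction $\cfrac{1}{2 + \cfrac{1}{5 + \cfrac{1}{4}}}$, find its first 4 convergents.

0/1, 1/2, 5/11, 21/46

Using the convergent recurrence p_i = a_i*p_{i-1} + p_{i-2}, q_i = a_i*q_{i-1} + q_{i-2} with p_{-2}=0, p_{-1}=1, q_{-2}=1, q_{-1}=0:
  i=0: a_0=0, p_0 = 0*1 + 0 = 0, q_0 = 0*0 + 1 = 1.
  i=1: a_1=2, p_1 = 2*0 + 1 = 1, q_1 = 2*1 + 0 = 2.
  i=2: a_2=5, p_2 = 5*1 + 0 = 5, q_2 = 5*2 + 1 = 11.
  i=3: a_3=4, p_3 = 4*5 + 1 = 21, q_3 = 4*11 + 2 = 46.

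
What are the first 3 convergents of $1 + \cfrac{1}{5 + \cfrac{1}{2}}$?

1/1, 6/5, 13/11

Using the convergent recurrence p_i = a_i*p_{i-1} + p_{i-2}, q_i = a_i*q_{i-1} + q_{i-2} with p_{-2}=0, p_{-1}=1, q_{-2}=1, q_{-1}=0:
  i=0: a_0=1, p_0 = 1*1 + 0 = 1, q_0 = 1*0 + 1 = 1.
  i=1: a_1=5, p_1 = 5*1 + 1 = 6, q_1 = 5*1 + 0 = 5.
  i=2: a_2=2, p_2 = 2*6 + 1 = 13, q_2 = 2*5 + 1 = 11.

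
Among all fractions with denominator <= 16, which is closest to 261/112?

7/3

Expand x = 261/112 as a continued fraction with the Euclidean algorithm:
  261 = 2*112 + 37, so a_0 = 2.
  112 = 3*37 + 1, so a_1 = 3.
  37 = 37*1 + 0, so a_2 = 37.
so x = [2; 3, 37].
Convergents (p_i = a_i*p_{i-1} + p_{i-2}, q_i = a_i*q_{i-1} + q_{i-2} with p_{-2}=0, p_{-1}=1, q_{-2}=1, q_{-1}=0), until the denominator exceeds 16:
  i=0: a_0=2, p_0 = 2*1 + 0 = 2, q_0 = 2*0 + 1 = 1.
  i=1: a_1=3, p_1 = 3*2 + 1 = 7, q_1 = 3*1 + 0 = 3.
  i=2: a_2=37, p_2 = 37*7 + 2 = 261, q_2 = 37*3 + 1 = 112.
q_2 = 112 > 16, so the last convergent with denominator <= 16 is p_1/q_1 = 7/3.
The closest fraction with denominator <= 16 is either p_1/q_1 or the intermediate fraction (k*p_1 + p_0)/(k*q_1 + q_0) with the largest k >= 1 whose denominator stays <= 16; these approach x as k grows, and every other convergent or intermediate fraction in range is farther away.
Largest k: floor((16 - q_0)/q_1) = floor((16 - 1)/3) = 5.
That gives (5*7 + 2)/(5*3 + 1) = 37/16.
Compare the errors: |x - 7/3| = |261*3 - 7*112|/(112*3) = 1/336, and |x - 37/16| = |261*16 - 37*112|/(112*16) = 32/1792.
Cross-multiplying, 1*1792 = 1792 < 10752 = 32*336, so 1/336 is smaller: the convergent 7/3 is closer to x than 37/16.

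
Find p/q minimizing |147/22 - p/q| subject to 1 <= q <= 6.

Expand x = 147/22 as a continued fraction with the Euclidean algorithm:
  147 = 6*22 + 15, so a_0 = 6.
  22 = 1*15 + 7, so a_1 = 1.
  15 = 2*7 + 1, so a_2 = 2.
  7 = 7*1 + 0, so a_3 = 7.
so x = [6; 1, 2, 7].
Convergents (p_i = a_i*p_{i-1} + p_{i-2}, q_i = a_i*q_{i-1} + q_{i-2} with p_{-2}=0, p_{-1}=1, q_{-2}=1, q_{-1}=0), until the denominator exceeds 6:
  i=0: a_0=6, p_0 = 6*1 + 0 = 6, q_0 = 6*0 + 1 = 1.
  i=1: a_1=1, p_1 = 1*6 + 1 = 7, q_1 = 1*1 + 0 = 1.
  i=2: a_2=2, p_2 = 2*7 + 6 = 20, q_2 = 2*1 + 1 = 3.
  i=3: a_3=7, p_3 = 7*20 + 7 = 147, q_3 = 7*3 + 1 = 22.
q_3 = 22 > 6, so the last convergent with denominator <= 6 is p_2/q_2 = 20/3.
The closest fraction with denominator <= 6 is either p_2/q_2 or the intermediate fraction (k*p_2 + p_1)/(k*q_2 + q_1) with the largest k >= 1 whose denominator stays <= 6; these approach x as k grows, and every other convergent or intermediate fraction in range is farther away.
Largest k: floor((6 - q_1)/q_2) = floor((6 - 1)/3) = 1.
That gives (1*20 + 7)/(1*3 + 1) = 27/4.
Compare the errors: |x - 20/3| = |147*3 - 20*22|/(22*3) = 1/66, and |x - 27/4| = |147*4 - 27*22|/(22*4) = 6/88.
Cross-multiplying, 1*88 = 88 < 396 = 6*66, so 1/66 is smaller: the convergent 20/3 is closer to x than 27/4.

20/3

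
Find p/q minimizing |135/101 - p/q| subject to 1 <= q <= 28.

4/3

Expand x = 135/101 as a continued fraction with the Euclidean algorithm:
  135 = 1*101 + 34, so a_0 = 1.
  101 = 2*34 + 33, so a_1 = 2.
  34 = 1*33 + 1, so a_2 = 1.
  33 = 33*1 + 0, so a_3 = 33.
so x = [1; 2, 1, 33].
Convergents (p_i = a_i*p_{i-1} + p_{i-2}, q_i = a_i*q_{i-1} + q_{i-2} with p_{-2}=0, p_{-1}=1, q_{-2}=1, q_{-1}=0), until the denominator exceeds 28:
  i=0: a_0=1, p_0 = 1*1 + 0 = 1, q_0 = 1*0 + 1 = 1.
  i=1: a_1=2, p_1 = 2*1 + 1 = 3, q_1 = 2*1 + 0 = 2.
  i=2: a_2=1, p_2 = 1*3 + 1 = 4, q_2 = 1*2 + 1 = 3.
  i=3: a_3=33, p_3 = 33*4 + 3 = 135, q_3 = 33*3 + 2 = 101.
q_3 = 101 > 28, so the last convergent with denominator <= 28 is p_2/q_2 = 4/3.
The closest fraction with denominator <= 28 is either p_2/q_2 or the intermediate fraction (k*p_2 + p_1)/(k*q_2 + q_1) with the largest k >= 1 whose denominator stays <= 28; these approach x as k grows, and every other convergent or intermediate fraction in range is farther away.
Largest k: floor((28 - q_1)/q_2) = floor((28 - 2)/3) = 8.
That gives (8*4 + 3)/(8*3 + 2) = 35/26.
Compare the errors: |x - 4/3| = |135*3 - 4*101|/(101*3) = 1/303, and |x - 35/26| = |135*26 - 35*101|/(101*26) = 25/2626.
Cross-multiplying, 1*2626 = 2626 < 7575 = 25*303, so 1/303 is smaller: the convergent 4/3 is closer to x than 35/26.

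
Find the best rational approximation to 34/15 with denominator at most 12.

Expand x = 34/15 as a continued fraction with the Euclidean algorithm:
  34 = 2*15 + 4, so a_0 = 2.
  15 = 3*4 + 3, so a_1 = 3.
  4 = 1*3 + 1, so a_2 = 1.
  3 = 3*1 + 0, so a_3 = 3.
so x = [2; 3, 1, 3].
Convergents (p_i = a_i*p_{i-1} + p_{i-2}, q_i = a_i*q_{i-1} + q_{i-2} with p_{-2}=0, p_{-1}=1, q_{-2}=1, q_{-1}=0), until the denominator exceeds 12:
  i=0: a_0=2, p_0 = 2*1 + 0 = 2, q_0 = 2*0 + 1 = 1.
  i=1: a_1=3, p_1 = 3*2 + 1 = 7, q_1 = 3*1 + 0 = 3.
  i=2: a_2=1, p_2 = 1*7 + 2 = 9, q_2 = 1*3 + 1 = 4.
  i=3: a_3=3, p_3 = 3*9 + 7 = 34, q_3 = 3*4 + 3 = 15.
q_3 = 15 > 12, so the last convergent with denominator <= 12 is p_2/q_2 = 9/4.
The closest fraction with denominator <= 12 is either p_2/q_2 or the intermediate fraction (k*p_2 + p_1)/(k*q_2 + q_1) with the largest k >= 1 whose denominator stays <= 12; these approach x as k grows, and every other convergent or intermediate fraction in range is farther away.
Largest k: floor((12 - q_1)/q_2) = floor((12 - 3)/4) = 2.
That gives (2*9 + 7)/(2*4 + 3) = 25/11.
Compare the errors: |x - 9/4| = |34*4 - 9*15|/(15*4) = 1/60, and |x - 25/11| = |34*11 - 25*15|/(15*11) = 1/165.
Cross-multiplying, 1*60 = 60 < 165 = 1*165, so 1/165 is smaller: the intermediate fraction 25/11 is closer to x than 9/4.

25/11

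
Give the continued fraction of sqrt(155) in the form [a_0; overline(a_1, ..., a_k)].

Write x_i = (sqrt(155) + m_i)/d_i with (m_0, d_0) = (0, 1). a_0 = floor(sqrt(155)) = 12, since 12^2 = 144 <= 155 < 169 = 13^2.
Iterate m_{i+1} = d_i*a_i - m_i, d_{i+1} = (155 - m_{i+1}^2)/d_i, a_{i+1} = floor((a_0 + m_{i+1})/d_{i+1}):
  m_1 = 1*12 - 0 = 12, d_1 = (155 - 12^2)/1 = 11/1 = 11, a_1 = floor((12 + 12)/11) = 2.
  m_2 = 11*2 - 12 = 10, d_2 = (155 - 10^2)/11 = 55/11 = 5, a_2 = floor((12 + 10)/5) = 4.
  m_3 = 5*4 - 10 = 10, d_3 = (155 - 10^2)/5 = 55/5 = 11, a_3 = floor((12 + 10)/11) = 2.
  m_4 = 11*2 - 10 = 12, d_4 = (155 - 12^2)/11 = 11/11 = 1, a_4 = floor((12 + 12)/1) = 24.
  m_5 = 1*24 - 12 = 12, d_5 = (155 - 12^2)/1 = 11/1 = 11: (m_5, d_5) = (m_1, d_1) = (12, 11), so from here the quotients repeat a_1, ..., a_4; the period length is 4.
Hence the expansion of sqrt(155) is a_0 = 12 followed by the repeating block 2, 4, 2, 24 (period 4).

[12; overline(2, 4, 2, 24)]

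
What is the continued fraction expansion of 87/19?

Run the Euclidean algorithm on 87 and 19; the successive quotients are the partial quotients a_0, a_1, ... (each step inverts the fractional part left over by the previous one):
  87 = 4*19 + 11, so a_0 = 4.
  19 = 1*11 + 8, so a_1 = 1.
  11 = 1*8 + 3, so a_2 = 1.
  8 = 2*3 + 2, so a_3 = 2.
  3 = 1*2 + 1, so a_4 = 1.
  2 = 2*1 + 0, so a_5 = 2.
The remainder reaches 0 after 6 divisions, so the expansion has 6 partial quotients, read off in order.

[4; 1, 1, 2, 1, 2]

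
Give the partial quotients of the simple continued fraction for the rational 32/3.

[10; 1, 2]

Run the Euclidean algorithm on 32 and 3; the successive quotients are the partial quotients a_0, a_1, ... (each step inverts the fractional part left over by the previous one):
  32 = 10*3 + 2, so a_0 = 10.
  3 = 1*2 + 1, so a_1 = 1.
  2 = 2*1 + 0, so a_2 = 2.
The remainder reaches 0 after 3 divisions, so the expansion has 3 partial quotients, read off in order.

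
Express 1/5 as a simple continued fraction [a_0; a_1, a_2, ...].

Run the Euclidean algorithm on 1 and 5; the successive quotients are the partial quotients a_0, a_1, ... (each step inverts the fractional part left over by the previous one):
  1 = 0*5 + 1, so a_0 = 0.
  5 = 5*1 + 0, so a_1 = 5.
The remainder reaches 0 after 2 divisions, so the expansion has 2 partial quotients, read off in order.

[0; 5]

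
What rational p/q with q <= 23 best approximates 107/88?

28/23

Expand x = 107/88 as a continued fraction with the Euclidean algorithm:
  107 = 1*88 + 19, so a_0 = 1.
  88 = 4*19 + 12, so a_1 = 4.
  19 = 1*12 + 7, so a_2 = 1.
  12 = 1*7 + 5, so a_3 = 1.
  7 = 1*5 + 2, so a_4 = 1.
  5 = 2*2 + 1, so a_5 = 2.
  2 = 2*1 + 0, so a_6 = 2.
so x = [1; 4, 1, 1, 1, 2, 2].
Convergents (p_i = a_i*p_{i-1} + p_{i-2}, q_i = a_i*q_{i-1} + q_{i-2} with p_{-2}=0, p_{-1}=1, q_{-2}=1, q_{-1}=0), until the denominator exceeds 23:
  i=0: a_0=1, p_0 = 1*1 + 0 = 1, q_0 = 1*0 + 1 = 1.
  i=1: a_1=4, p_1 = 4*1 + 1 = 5, q_1 = 4*1 + 0 = 4.
  i=2: a_2=1, p_2 = 1*5 + 1 = 6, q_2 = 1*4 + 1 = 5.
  i=3: a_3=1, p_3 = 1*6 + 5 = 11, q_3 = 1*5 + 4 = 9.
  i=4: a_4=1, p_4 = 1*11 + 6 = 17, q_4 = 1*9 + 5 = 14.
  i=5: a_5=2, p_5 = 2*17 + 11 = 45, q_5 = 2*14 + 9 = 37.
q_5 = 37 > 23, so the last convergent with denominator <= 23 is p_4/q_4 = 17/14.
The closest fraction with denominator <= 23 is either p_4/q_4 or the intermediate fraction (k*p_4 + p_3)/(k*q_4 + q_3) with the largest k >= 1 whose denominator stays <= 23; these approach x as k grows, and every other convergent or intermediate fraction in range is farther away.
Largest k: floor((23 - q_3)/q_4) = floor((23 - 9)/14) = 1.
That gives (1*17 + 11)/(1*14 + 9) = 28/23.
Compare the errors: |x - 17/14| = |107*14 - 17*88|/(88*14) = 2/1232, and |x - 28/23| = |107*23 - 28*88|/(88*23) = 3/2024.
Cross-multiplying, 3*1232 = 3696 < 4048 = 2*2024, so 3/2024 is smaller: the intermediate fraction 28/23 is closer to x than 17/14.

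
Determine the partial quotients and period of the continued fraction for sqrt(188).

Write x_i = (sqrt(188) + m_i)/d_i with (m_0, d_0) = (0, 1). a_0 = floor(sqrt(188)) = 13, since 13^2 = 169 <= 188 < 196 = 14^2.
Iterate m_{i+1} = d_i*a_i - m_i, d_{i+1} = (188 - m_{i+1}^2)/d_i, a_{i+1} = floor((a_0 + m_{i+1})/d_{i+1}):
  m_1 = 1*13 - 0 = 13, d_1 = (188 - 13^2)/1 = 19/1 = 19, a_1 = floor((13 + 13)/19) = 1.
  m_2 = 19*1 - 13 = 6, d_2 = (188 - 6^2)/19 = 152/19 = 8, a_2 = floor((13 + 6)/8) = 2.
  m_3 = 8*2 - 6 = 10, d_3 = (188 - 10^2)/8 = 88/8 = 11, a_3 = floor((13 + 10)/11) = 2.
  m_4 = 11*2 - 10 = 12, d_4 = (188 - 12^2)/11 = 44/11 = 4, a_4 = floor((13 + 12)/4) = 6.
  m_5 = 4*6 - 12 = 12, d_5 = (188 - 12^2)/4 = 44/4 = 11, a_5 = floor((13 + 12)/11) = 2.
  m_6 = 11*2 - 12 = 10, d_6 = (188 - 10^2)/11 = 88/11 = 8, a_6 = floor((13 + 10)/8) = 2.
  m_7 = 8*2 - 10 = 6, d_7 = (188 - 6^2)/8 = 152/8 = 19, a_7 = floor((13 + 6)/19) = 1.
  m_8 = 19*1 - 6 = 13, d_8 = (188 - 13^2)/19 = 19/19 = 1, a_8 = floor((13 + 13)/1) = 26.
  m_9 = 1*26 - 13 = 13, d_9 = (188 - 13^2)/1 = 19/1 = 19: (m_9, d_9) = (m_1, d_1) = (13, 19), so from here the quotients repeat a_1, ..., a_8; the period length is 8.
Hence the expansion of sqrt(188) is a_0 = 13 followed by the repeating block 1, 2, 2, 6, 2, 2, 1, 26 (period 8).

[13; (1, 2, 2, 6, 2, 2, 1, 26)]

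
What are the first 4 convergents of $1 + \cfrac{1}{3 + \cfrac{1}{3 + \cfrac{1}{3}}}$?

1/1, 4/3, 13/10, 43/33

Using the convergent recurrence p_i = a_i*p_{i-1} + p_{i-2}, q_i = a_i*q_{i-1} + q_{i-2} with p_{-2}=0, p_{-1}=1, q_{-2}=1, q_{-1}=0:
  i=0: a_0=1, p_0 = 1*1 + 0 = 1, q_0 = 1*0 + 1 = 1.
  i=1: a_1=3, p_1 = 3*1 + 1 = 4, q_1 = 3*1 + 0 = 3.
  i=2: a_2=3, p_2 = 3*4 + 1 = 13, q_2 = 3*3 + 1 = 10.
  i=3: a_3=3, p_3 = 3*13 + 4 = 43, q_3 = 3*10 + 3 = 33.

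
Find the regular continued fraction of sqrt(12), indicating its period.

Write x_i = (sqrt(12) + m_i)/d_i with (m_0, d_0) = (0, 1). a_0 = floor(sqrt(12)) = 3, since 3^2 = 9 <= 12 < 16 = 4^2.
Iterate m_{i+1} = d_i*a_i - m_i, d_{i+1} = (12 - m_{i+1}^2)/d_i, a_{i+1} = floor((a_0 + m_{i+1})/d_{i+1}):
  m_1 = 1*3 - 0 = 3, d_1 = (12 - 3^2)/1 = 3/1 = 3, a_1 = floor((3 + 3)/3) = 2.
  m_2 = 3*2 - 3 = 3, d_2 = (12 - 3^2)/3 = 3/3 = 1, a_2 = floor((3 + 3)/1) = 6.
  m_3 = 1*6 - 3 = 3, d_3 = (12 - 3^2)/1 = 3/1 = 3: (m_3, d_3) = (m_1, d_1) = (3, 3), so from here the quotients repeat a_1, a_2; the period length is 2.
Hence the expansion of sqrt(12) is a_0 = 3 followed by the repeating block 2, 6 (period 2).

[3; (2, 6)]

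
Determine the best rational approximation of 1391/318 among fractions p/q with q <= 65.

35/8

Expand x = 1391/318 as a continued fraction with the Euclidean algorithm:
  1391 = 4*318 + 119, so a_0 = 4.
  318 = 2*119 + 80, so a_1 = 2.
  119 = 1*80 + 39, so a_2 = 1.
  80 = 2*39 + 2, so a_3 = 2.
  39 = 19*2 + 1, so a_4 = 19.
  2 = 2*1 + 0, so a_5 = 2.
so x = [4; 2, 1, 2, 19, 2].
Convergents (p_i = a_i*p_{i-1} + p_{i-2}, q_i = a_i*q_{i-1} + q_{i-2} with p_{-2}=0, p_{-1}=1, q_{-2}=1, q_{-1}=0), until the denominator exceeds 65:
  i=0: a_0=4, p_0 = 4*1 + 0 = 4, q_0 = 4*0 + 1 = 1.
  i=1: a_1=2, p_1 = 2*4 + 1 = 9, q_1 = 2*1 + 0 = 2.
  i=2: a_2=1, p_2 = 1*9 + 4 = 13, q_2 = 1*2 + 1 = 3.
  i=3: a_3=2, p_3 = 2*13 + 9 = 35, q_3 = 2*3 + 2 = 8.
  i=4: a_4=19, p_4 = 19*35 + 13 = 678, q_4 = 19*8 + 3 = 155.
q_4 = 155 > 65, so the last convergent with denominator <= 65 is p_3/q_3 = 35/8.
The closest fraction with denominator <= 65 is either p_3/q_3 or the intermediate fraction (k*p_3 + p_2)/(k*q_3 + q_2) with the largest k >= 1 whose denominator stays <= 65; these approach x as k grows, and every other convergent or intermediate fraction in range is farther away.
Largest k: floor((65 - q_2)/q_3) = floor((65 - 3)/8) = 7.
That gives (7*35 + 13)/(7*8 + 3) = 258/59.
Compare the errors: |x - 35/8| = |1391*8 - 35*318|/(318*8) = 2/2544, and |x - 258/59| = |1391*59 - 258*318|/(318*59) = 25/18762.
Cross-multiplying, 2*18762 = 37524 < 63600 = 25*2544, so 2/2544 is smaller: the convergent 35/8 is closer to x than 258/59.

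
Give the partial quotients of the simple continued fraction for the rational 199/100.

[1; 1, 99]

Run the Euclidean algorithm on 199 and 100; the successive quotients are the partial quotients a_0, a_1, ... (each step inverts the fractional part left over by the previous one):
  199 = 1*100 + 99, so a_0 = 1.
  100 = 1*99 + 1, so a_1 = 1.
  99 = 99*1 + 0, so a_2 = 99.
The remainder reaches 0 after 3 divisions, so the expansion has 3 partial quotients, read off in order.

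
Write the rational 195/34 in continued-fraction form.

[5; 1, 2, 1, 3, 2]

Run the Euclidean algorithm on 195 and 34; the successive quotients are the partial quotients a_0, a_1, ... (each step inverts the fractional part left over by the previous one):
  195 = 5*34 + 25, so a_0 = 5.
  34 = 1*25 + 9, so a_1 = 1.
  25 = 2*9 + 7, so a_2 = 2.
  9 = 1*7 + 2, so a_3 = 1.
  7 = 3*2 + 1, so a_4 = 3.
  2 = 2*1 + 0, so a_5 = 2.
The remainder reaches 0 after 6 divisions, so the expansion has 6 partial quotients, read off in order.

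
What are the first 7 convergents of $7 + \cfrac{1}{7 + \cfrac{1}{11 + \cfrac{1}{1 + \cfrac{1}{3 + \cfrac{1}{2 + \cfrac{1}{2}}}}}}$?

7/1, 50/7, 557/78, 607/85, 2378/333, 5363/751, 13104/1835

Using the convergent recurrence p_i = a_i*p_{i-1} + p_{i-2}, q_i = a_i*q_{i-1} + q_{i-2} with p_{-2}=0, p_{-1}=1, q_{-2}=1, q_{-1}=0:
  i=0: a_0=7, p_0 = 7*1 + 0 = 7, q_0 = 7*0 + 1 = 1.
  i=1: a_1=7, p_1 = 7*7 + 1 = 50, q_1 = 7*1 + 0 = 7.
  i=2: a_2=11, p_2 = 11*50 + 7 = 557, q_2 = 11*7 + 1 = 78.
  i=3: a_3=1, p_3 = 1*557 + 50 = 607, q_3 = 1*78 + 7 = 85.
  i=4: a_4=3, p_4 = 3*607 + 557 = 2378, q_4 = 3*85 + 78 = 333.
  i=5: a_5=2, p_5 = 2*2378 + 607 = 5363, q_5 = 2*333 + 85 = 751.
  i=6: a_6=2, p_6 = 2*5363 + 2378 = 13104, q_6 = 2*751 + 333 = 1835.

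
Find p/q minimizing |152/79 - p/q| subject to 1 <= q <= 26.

25/13

Expand x = 152/79 as a continued fraction with the Euclidean algorithm:
  152 = 1*79 + 73, so a_0 = 1.
  79 = 1*73 + 6, so a_1 = 1.
  73 = 12*6 + 1, so a_2 = 12.
  6 = 6*1 + 0, so a_3 = 6.
so x = [1; 1, 12, 6].
Convergents (p_i = a_i*p_{i-1} + p_{i-2}, q_i = a_i*q_{i-1} + q_{i-2} with p_{-2}=0, p_{-1}=1, q_{-2}=1, q_{-1}=0), until the denominator exceeds 26:
  i=0: a_0=1, p_0 = 1*1 + 0 = 1, q_0 = 1*0 + 1 = 1.
  i=1: a_1=1, p_1 = 1*1 + 1 = 2, q_1 = 1*1 + 0 = 1.
  i=2: a_2=12, p_2 = 12*2 + 1 = 25, q_2 = 12*1 + 1 = 13.
  i=3: a_3=6, p_3 = 6*25 + 2 = 152, q_3 = 6*13 + 1 = 79.
q_3 = 79 > 26, so the last convergent with denominator <= 26 is p_2/q_2 = 25/13.
The closest fraction with denominator <= 26 is either p_2/q_2 or the intermediate fraction (k*p_2 + p_1)/(k*q_2 + q_1) with the largest k >= 1 whose denominator stays <= 26; these approach x as k grows, and every other convergent or intermediate fraction in range is farther away.
Largest k: floor((26 - q_1)/q_2) = floor((26 - 1)/13) = 1.
That gives (1*25 + 2)/(1*13 + 1) = 27/14.
Compare the errors: |x - 25/13| = |152*13 - 25*79|/(79*13) = 1/1027, and |x - 27/14| = |152*14 - 27*79|/(79*14) = 5/1106.
Cross-multiplying, 1*1106 = 1106 < 5135 = 5*1027, so 1/1027 is smaller: the convergent 25/13 is closer to x than 27/14.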